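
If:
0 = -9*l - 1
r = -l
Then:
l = -1/9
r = 1/9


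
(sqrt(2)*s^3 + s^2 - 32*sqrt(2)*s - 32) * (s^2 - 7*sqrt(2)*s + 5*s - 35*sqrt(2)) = sqrt(2)*s^5 - 13*s^4 + 5*sqrt(2)*s^4 - 65*s^3 - 39*sqrt(2)*s^3 - 195*sqrt(2)*s^2 + 416*s^2 + 224*sqrt(2)*s + 2080*s + 1120*sqrt(2)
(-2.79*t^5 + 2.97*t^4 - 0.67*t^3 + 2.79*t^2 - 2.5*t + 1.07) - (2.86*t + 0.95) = -2.79*t^5 + 2.97*t^4 - 0.67*t^3 + 2.79*t^2 - 5.36*t + 0.12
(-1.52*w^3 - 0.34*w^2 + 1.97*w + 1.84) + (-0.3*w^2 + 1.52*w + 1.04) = -1.52*w^3 - 0.64*w^2 + 3.49*w + 2.88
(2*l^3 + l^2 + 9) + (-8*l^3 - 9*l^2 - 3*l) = -6*l^3 - 8*l^2 - 3*l + 9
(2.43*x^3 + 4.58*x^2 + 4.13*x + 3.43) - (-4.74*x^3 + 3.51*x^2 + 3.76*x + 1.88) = 7.17*x^3 + 1.07*x^2 + 0.37*x + 1.55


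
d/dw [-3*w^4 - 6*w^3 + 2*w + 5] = -12*w^3 - 18*w^2 + 2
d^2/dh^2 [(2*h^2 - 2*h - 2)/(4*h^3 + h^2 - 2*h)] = 4*(16*h^6 - 48*h^5 - 84*h^4 - 39*h^3 + 21*h^2 + 6*h - 4)/(h^3*(64*h^6 + 48*h^5 - 84*h^4 - 47*h^3 + 42*h^2 + 12*h - 8))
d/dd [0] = 0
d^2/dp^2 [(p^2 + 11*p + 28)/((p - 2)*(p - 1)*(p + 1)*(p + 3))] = 2*(3*p^8 + 69*p^7 + 376*p^6 + 228*p^5 - 1863*p^4 - 1783*p^3 + 2754*p^2 + 1470*p + 1306)/(p^12 + 3*p^11 - 18*p^10 - 44*p^9 + 138*p^8 + 222*p^7 - 532*p^6 - 432*p^5 + 933*p^4 + 359*p^3 - 738*p^2 - 108*p + 216)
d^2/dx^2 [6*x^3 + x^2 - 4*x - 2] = 36*x + 2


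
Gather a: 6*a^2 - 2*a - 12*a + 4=6*a^2 - 14*a + 4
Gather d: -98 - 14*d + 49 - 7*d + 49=-21*d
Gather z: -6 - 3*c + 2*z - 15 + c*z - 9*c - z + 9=-12*c + z*(c + 1) - 12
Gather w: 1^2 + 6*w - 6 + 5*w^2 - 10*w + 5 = 5*w^2 - 4*w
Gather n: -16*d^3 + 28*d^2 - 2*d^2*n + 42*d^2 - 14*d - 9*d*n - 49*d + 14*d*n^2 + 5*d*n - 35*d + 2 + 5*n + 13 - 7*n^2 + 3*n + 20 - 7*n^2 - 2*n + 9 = -16*d^3 + 70*d^2 - 98*d + n^2*(14*d - 14) + n*(-2*d^2 - 4*d + 6) + 44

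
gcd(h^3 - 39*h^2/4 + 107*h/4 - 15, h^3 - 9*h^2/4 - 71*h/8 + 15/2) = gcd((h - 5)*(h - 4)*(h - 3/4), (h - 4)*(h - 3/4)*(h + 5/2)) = h^2 - 19*h/4 + 3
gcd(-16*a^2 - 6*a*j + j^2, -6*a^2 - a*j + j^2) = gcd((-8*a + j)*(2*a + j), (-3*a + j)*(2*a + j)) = 2*a + j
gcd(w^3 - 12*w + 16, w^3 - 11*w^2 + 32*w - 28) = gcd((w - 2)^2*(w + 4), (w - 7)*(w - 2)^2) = w^2 - 4*w + 4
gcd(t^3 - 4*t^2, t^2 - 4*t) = t^2 - 4*t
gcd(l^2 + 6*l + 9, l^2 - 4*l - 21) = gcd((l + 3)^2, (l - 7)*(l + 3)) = l + 3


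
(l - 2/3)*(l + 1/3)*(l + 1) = l^3 + 2*l^2/3 - 5*l/9 - 2/9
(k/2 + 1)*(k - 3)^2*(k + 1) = k^4/2 - 3*k^3/2 - 7*k^2/2 + 15*k/2 + 9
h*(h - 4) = h^2 - 4*h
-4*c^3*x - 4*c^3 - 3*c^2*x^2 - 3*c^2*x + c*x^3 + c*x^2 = (-4*c + x)*(c + x)*(c*x + c)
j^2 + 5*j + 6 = (j + 2)*(j + 3)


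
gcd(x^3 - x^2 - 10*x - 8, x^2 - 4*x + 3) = 1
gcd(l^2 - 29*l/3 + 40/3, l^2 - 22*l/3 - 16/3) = l - 8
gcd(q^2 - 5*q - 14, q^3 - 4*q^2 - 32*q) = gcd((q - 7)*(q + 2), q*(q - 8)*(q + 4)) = 1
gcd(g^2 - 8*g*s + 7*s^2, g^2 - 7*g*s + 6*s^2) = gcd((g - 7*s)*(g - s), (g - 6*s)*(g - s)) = -g + s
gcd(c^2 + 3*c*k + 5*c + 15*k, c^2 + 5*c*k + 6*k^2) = c + 3*k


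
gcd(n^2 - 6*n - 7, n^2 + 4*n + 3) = n + 1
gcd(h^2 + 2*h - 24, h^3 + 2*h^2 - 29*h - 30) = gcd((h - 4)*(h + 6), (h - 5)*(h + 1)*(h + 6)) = h + 6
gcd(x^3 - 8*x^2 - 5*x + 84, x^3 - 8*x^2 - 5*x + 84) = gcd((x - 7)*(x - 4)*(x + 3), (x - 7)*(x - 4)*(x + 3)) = x^3 - 8*x^2 - 5*x + 84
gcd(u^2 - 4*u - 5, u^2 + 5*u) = 1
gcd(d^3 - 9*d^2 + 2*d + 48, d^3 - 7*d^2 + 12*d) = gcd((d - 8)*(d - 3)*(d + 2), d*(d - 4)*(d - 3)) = d - 3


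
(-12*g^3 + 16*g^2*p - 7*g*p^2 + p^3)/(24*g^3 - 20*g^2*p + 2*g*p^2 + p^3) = (-3*g + p)/(6*g + p)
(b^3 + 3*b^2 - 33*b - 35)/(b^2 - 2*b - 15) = (b^2 + 8*b + 7)/(b + 3)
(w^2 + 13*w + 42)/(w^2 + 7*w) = (w + 6)/w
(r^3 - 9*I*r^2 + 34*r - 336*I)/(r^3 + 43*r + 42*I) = (r - 8*I)/(r + I)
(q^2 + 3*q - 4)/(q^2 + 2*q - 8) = (q - 1)/(q - 2)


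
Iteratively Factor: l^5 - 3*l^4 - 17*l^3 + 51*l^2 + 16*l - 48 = (l + 1)*(l^4 - 4*l^3 - 13*l^2 + 64*l - 48) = (l - 1)*(l + 1)*(l^3 - 3*l^2 - 16*l + 48) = (l - 4)*(l - 1)*(l + 1)*(l^2 + l - 12) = (l - 4)*(l - 1)*(l + 1)*(l + 4)*(l - 3)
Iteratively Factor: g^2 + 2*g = (g)*(g + 2)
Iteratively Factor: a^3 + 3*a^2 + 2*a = (a + 2)*(a^2 + a) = (a + 1)*(a + 2)*(a)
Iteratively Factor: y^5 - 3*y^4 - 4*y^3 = (y + 1)*(y^4 - 4*y^3) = (y - 4)*(y + 1)*(y^3) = y*(y - 4)*(y + 1)*(y^2) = y^2*(y - 4)*(y + 1)*(y)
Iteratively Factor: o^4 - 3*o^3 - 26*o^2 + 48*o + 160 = (o - 4)*(o^3 + o^2 - 22*o - 40) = (o - 4)*(o + 4)*(o^2 - 3*o - 10) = (o - 4)*(o + 2)*(o + 4)*(o - 5)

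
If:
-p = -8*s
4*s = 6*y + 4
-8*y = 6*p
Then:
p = 4/5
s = 1/10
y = -3/5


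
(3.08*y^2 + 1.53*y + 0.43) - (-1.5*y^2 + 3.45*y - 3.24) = 4.58*y^2 - 1.92*y + 3.67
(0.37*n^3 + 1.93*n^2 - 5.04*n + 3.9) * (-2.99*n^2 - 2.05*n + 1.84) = -1.1063*n^5 - 6.5292*n^4 + 11.7939*n^3 + 2.2222*n^2 - 17.2686*n + 7.176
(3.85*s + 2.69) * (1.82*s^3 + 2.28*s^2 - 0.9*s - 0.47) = 7.007*s^4 + 13.6738*s^3 + 2.6682*s^2 - 4.2305*s - 1.2643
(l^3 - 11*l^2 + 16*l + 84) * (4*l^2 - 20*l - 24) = 4*l^5 - 64*l^4 + 260*l^3 + 280*l^2 - 2064*l - 2016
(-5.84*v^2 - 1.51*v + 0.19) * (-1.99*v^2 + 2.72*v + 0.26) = 11.6216*v^4 - 12.8799*v^3 - 6.0037*v^2 + 0.1242*v + 0.0494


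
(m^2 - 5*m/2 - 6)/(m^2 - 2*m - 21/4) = 2*(m - 4)/(2*m - 7)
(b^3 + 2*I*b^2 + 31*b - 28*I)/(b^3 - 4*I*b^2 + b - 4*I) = (b + 7*I)/(b + I)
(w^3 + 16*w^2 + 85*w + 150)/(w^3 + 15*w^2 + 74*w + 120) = (w + 5)/(w + 4)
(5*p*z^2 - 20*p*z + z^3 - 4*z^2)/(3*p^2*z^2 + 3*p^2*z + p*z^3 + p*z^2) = (5*p*z - 20*p + z^2 - 4*z)/(p*(3*p*z + 3*p + z^2 + z))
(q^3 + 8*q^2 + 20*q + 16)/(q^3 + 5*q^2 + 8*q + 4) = (q + 4)/(q + 1)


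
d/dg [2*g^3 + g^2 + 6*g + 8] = 6*g^2 + 2*g + 6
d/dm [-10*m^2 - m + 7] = -20*m - 1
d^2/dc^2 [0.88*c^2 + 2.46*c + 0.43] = 1.76000000000000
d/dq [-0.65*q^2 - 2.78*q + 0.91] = -1.3*q - 2.78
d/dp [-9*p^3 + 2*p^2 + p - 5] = -27*p^2 + 4*p + 1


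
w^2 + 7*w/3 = w*(w + 7/3)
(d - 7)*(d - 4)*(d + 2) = d^3 - 9*d^2 + 6*d + 56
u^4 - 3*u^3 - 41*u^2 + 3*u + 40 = (u - 8)*(u - 1)*(u + 1)*(u + 5)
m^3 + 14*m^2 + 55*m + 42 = (m + 1)*(m + 6)*(m + 7)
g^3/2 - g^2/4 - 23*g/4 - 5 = (g/2 + 1/2)*(g - 4)*(g + 5/2)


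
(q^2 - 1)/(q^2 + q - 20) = (q^2 - 1)/(q^2 + q - 20)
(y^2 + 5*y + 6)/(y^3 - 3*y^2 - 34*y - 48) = 1/(y - 8)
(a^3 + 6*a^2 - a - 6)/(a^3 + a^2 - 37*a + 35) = (a^2 + 7*a + 6)/(a^2 + 2*a - 35)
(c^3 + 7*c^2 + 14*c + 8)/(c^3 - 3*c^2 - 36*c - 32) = (c + 2)/(c - 8)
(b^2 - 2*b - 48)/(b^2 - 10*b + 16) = (b + 6)/(b - 2)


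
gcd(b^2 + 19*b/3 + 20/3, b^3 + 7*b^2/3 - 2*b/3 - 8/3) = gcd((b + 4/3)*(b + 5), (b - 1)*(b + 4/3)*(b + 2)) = b + 4/3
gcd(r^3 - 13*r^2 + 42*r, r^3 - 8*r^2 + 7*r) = r^2 - 7*r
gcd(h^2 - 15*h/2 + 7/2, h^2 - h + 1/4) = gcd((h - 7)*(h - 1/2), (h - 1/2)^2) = h - 1/2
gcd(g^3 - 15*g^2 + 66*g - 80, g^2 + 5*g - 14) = g - 2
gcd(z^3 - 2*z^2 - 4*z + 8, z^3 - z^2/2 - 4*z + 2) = z^2 - 4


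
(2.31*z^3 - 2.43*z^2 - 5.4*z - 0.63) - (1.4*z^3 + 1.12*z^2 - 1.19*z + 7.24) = 0.91*z^3 - 3.55*z^2 - 4.21*z - 7.87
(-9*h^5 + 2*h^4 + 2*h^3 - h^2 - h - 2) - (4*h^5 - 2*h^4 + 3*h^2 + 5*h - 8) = -13*h^5 + 4*h^4 + 2*h^3 - 4*h^2 - 6*h + 6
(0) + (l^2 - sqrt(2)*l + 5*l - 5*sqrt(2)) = l^2 - sqrt(2)*l + 5*l - 5*sqrt(2)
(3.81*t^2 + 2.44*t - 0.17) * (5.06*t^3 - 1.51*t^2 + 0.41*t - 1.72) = 19.2786*t^5 + 6.5933*t^4 - 2.9825*t^3 - 5.2961*t^2 - 4.2665*t + 0.2924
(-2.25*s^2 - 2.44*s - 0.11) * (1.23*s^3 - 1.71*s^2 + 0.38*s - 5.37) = -2.7675*s^5 + 0.8463*s^4 + 3.1821*s^3 + 11.3434*s^2 + 13.061*s + 0.5907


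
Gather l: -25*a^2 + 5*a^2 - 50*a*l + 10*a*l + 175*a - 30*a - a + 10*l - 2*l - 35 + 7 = -20*a^2 + 144*a + l*(8 - 40*a) - 28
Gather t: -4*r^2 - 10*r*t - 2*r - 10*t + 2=-4*r^2 - 2*r + t*(-10*r - 10) + 2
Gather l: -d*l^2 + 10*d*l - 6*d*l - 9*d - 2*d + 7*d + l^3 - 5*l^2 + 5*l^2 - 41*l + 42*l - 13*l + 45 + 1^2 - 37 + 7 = -d*l^2 - 4*d + l^3 + l*(4*d - 12) + 16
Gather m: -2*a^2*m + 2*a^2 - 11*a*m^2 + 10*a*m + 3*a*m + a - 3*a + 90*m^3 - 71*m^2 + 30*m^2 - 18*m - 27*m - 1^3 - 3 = 2*a^2 - 2*a + 90*m^3 + m^2*(-11*a - 41) + m*(-2*a^2 + 13*a - 45) - 4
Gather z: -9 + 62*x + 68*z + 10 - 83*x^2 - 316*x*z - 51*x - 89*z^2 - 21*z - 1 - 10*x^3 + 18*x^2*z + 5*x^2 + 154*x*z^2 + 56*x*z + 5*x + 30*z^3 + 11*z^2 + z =-10*x^3 - 78*x^2 + 16*x + 30*z^3 + z^2*(154*x - 78) + z*(18*x^2 - 260*x + 48)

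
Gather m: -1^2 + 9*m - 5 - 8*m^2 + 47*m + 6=-8*m^2 + 56*m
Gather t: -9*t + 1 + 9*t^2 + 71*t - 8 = 9*t^2 + 62*t - 7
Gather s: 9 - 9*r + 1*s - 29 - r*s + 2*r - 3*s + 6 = -7*r + s*(-r - 2) - 14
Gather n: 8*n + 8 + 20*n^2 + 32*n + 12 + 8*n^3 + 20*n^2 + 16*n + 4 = 8*n^3 + 40*n^2 + 56*n + 24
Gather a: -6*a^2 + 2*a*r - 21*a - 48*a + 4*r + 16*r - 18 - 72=-6*a^2 + a*(2*r - 69) + 20*r - 90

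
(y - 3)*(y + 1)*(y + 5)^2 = y^4 + 8*y^3 + 2*y^2 - 80*y - 75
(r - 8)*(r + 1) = r^2 - 7*r - 8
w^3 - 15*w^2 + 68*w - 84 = (w - 7)*(w - 6)*(w - 2)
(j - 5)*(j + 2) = j^2 - 3*j - 10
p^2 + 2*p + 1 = (p + 1)^2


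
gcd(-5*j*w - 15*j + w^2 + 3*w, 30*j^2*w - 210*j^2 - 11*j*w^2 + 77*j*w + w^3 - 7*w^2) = -5*j + w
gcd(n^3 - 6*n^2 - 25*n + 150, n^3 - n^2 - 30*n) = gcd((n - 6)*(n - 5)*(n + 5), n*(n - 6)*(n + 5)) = n^2 - n - 30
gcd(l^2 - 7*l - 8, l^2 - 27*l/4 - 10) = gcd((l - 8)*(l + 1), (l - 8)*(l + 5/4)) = l - 8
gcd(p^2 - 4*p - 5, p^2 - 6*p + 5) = p - 5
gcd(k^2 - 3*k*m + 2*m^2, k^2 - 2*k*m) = k - 2*m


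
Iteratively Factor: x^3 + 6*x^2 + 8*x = (x)*(x^2 + 6*x + 8) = x*(x + 4)*(x + 2)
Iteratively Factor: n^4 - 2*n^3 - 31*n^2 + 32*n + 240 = (n + 3)*(n^3 - 5*n^2 - 16*n + 80) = (n + 3)*(n + 4)*(n^2 - 9*n + 20) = (n - 4)*(n + 3)*(n + 4)*(n - 5)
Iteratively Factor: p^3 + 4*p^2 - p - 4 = (p + 4)*(p^2 - 1) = (p + 1)*(p + 4)*(p - 1)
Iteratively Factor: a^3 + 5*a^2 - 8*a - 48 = (a - 3)*(a^2 + 8*a + 16) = (a - 3)*(a + 4)*(a + 4)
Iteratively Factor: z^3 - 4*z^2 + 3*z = (z)*(z^2 - 4*z + 3) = z*(z - 3)*(z - 1)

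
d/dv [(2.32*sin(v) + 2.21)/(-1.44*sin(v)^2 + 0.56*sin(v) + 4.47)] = (3.3408*sin(v)^2 + 6.3648*sin(v) + 9.1328)*cos(v)/(2.0736*sin(v)^4 - 1.6128*sin(v)^3 - 12.56*sin(v)^2 + 5.0064*sin(v) + 19.9809)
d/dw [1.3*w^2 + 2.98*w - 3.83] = 2.6*w + 2.98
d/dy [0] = 0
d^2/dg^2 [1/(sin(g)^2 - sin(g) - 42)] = (4*sin(g)^4 - 3*sin(g)^3 + 163*sin(g)^2 - 36*sin(g) - 86)/(sin(g) + cos(g)^2 + 41)^3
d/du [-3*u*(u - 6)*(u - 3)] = -9*u^2 + 54*u - 54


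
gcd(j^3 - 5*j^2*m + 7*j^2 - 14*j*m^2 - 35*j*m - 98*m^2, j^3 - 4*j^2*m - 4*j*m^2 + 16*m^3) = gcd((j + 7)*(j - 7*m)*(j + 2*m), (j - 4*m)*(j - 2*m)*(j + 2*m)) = j + 2*m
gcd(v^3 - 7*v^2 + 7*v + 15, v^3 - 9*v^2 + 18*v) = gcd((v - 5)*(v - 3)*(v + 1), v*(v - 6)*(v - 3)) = v - 3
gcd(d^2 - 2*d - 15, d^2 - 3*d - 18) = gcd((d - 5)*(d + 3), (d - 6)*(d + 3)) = d + 3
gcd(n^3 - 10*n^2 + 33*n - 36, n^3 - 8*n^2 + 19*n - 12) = n^2 - 7*n + 12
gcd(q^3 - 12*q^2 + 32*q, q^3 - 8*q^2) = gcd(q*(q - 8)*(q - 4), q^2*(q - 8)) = q^2 - 8*q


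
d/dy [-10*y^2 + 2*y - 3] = 2 - 20*y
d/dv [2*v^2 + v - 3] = 4*v + 1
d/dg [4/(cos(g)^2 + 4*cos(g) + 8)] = 8*(cos(g) + 2)*sin(g)/(cos(g)^2 + 4*cos(g) + 8)^2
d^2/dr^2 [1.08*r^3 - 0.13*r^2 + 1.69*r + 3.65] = 6.48*r - 0.26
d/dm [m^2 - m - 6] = 2*m - 1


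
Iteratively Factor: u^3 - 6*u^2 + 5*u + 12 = (u - 4)*(u^2 - 2*u - 3) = (u - 4)*(u - 3)*(u + 1)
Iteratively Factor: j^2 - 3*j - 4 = (j - 4)*(j + 1)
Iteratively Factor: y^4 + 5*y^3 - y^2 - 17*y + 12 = (y - 1)*(y^3 + 6*y^2 + 5*y - 12) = (y - 1)*(y + 4)*(y^2 + 2*y - 3) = (y - 1)^2*(y + 4)*(y + 3)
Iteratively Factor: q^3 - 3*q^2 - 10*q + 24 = (q - 4)*(q^2 + q - 6) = (q - 4)*(q + 3)*(q - 2)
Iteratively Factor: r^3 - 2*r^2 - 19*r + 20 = (r - 1)*(r^2 - r - 20) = (r - 1)*(r + 4)*(r - 5)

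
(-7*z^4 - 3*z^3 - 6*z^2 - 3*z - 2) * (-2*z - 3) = 14*z^5 + 27*z^4 + 21*z^3 + 24*z^2 + 13*z + 6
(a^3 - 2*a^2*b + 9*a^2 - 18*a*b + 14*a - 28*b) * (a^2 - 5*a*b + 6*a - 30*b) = a^5 - 7*a^4*b + 15*a^4 + 10*a^3*b^2 - 105*a^3*b + 68*a^3 + 150*a^2*b^2 - 476*a^2*b + 84*a^2 + 680*a*b^2 - 588*a*b + 840*b^2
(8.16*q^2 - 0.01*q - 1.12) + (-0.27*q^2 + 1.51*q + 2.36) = 7.89*q^2 + 1.5*q + 1.24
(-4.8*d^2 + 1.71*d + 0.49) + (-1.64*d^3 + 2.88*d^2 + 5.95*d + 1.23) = -1.64*d^3 - 1.92*d^2 + 7.66*d + 1.72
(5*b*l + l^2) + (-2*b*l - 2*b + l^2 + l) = 3*b*l - 2*b + 2*l^2 + l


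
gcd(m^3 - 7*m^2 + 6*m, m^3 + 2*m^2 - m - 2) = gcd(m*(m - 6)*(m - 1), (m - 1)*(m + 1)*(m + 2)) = m - 1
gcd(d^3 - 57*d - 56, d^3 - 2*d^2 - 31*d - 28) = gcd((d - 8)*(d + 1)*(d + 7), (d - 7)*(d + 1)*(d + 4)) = d + 1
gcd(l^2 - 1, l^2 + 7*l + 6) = l + 1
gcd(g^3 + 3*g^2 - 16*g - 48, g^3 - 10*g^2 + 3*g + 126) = g + 3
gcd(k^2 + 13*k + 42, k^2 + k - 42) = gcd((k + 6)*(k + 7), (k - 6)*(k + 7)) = k + 7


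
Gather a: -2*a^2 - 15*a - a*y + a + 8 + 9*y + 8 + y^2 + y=-2*a^2 + a*(-y - 14) + y^2 + 10*y + 16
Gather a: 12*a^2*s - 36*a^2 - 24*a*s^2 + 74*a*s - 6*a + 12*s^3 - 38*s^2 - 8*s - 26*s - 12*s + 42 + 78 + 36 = a^2*(12*s - 36) + a*(-24*s^2 + 74*s - 6) + 12*s^3 - 38*s^2 - 46*s + 156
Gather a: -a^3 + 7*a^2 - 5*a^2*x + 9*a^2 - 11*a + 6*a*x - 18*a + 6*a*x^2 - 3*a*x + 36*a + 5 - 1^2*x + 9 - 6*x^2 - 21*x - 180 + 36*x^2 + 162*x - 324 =-a^3 + a^2*(16 - 5*x) + a*(6*x^2 + 3*x + 7) + 30*x^2 + 140*x - 490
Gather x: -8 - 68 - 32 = -108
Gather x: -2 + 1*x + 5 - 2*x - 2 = 1 - x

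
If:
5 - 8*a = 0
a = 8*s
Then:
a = 5/8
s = 5/64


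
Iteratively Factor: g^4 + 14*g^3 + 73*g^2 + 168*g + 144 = (g + 4)*(g^3 + 10*g^2 + 33*g + 36) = (g + 3)*(g + 4)*(g^2 + 7*g + 12) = (g + 3)*(g + 4)^2*(g + 3)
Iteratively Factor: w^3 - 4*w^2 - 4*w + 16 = (w - 4)*(w^2 - 4) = (w - 4)*(w - 2)*(w + 2)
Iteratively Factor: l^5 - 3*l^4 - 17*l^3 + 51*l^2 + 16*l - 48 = (l + 1)*(l^4 - 4*l^3 - 13*l^2 + 64*l - 48) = (l - 1)*(l + 1)*(l^3 - 3*l^2 - 16*l + 48) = (l - 1)*(l + 1)*(l + 4)*(l^2 - 7*l + 12) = (l - 3)*(l - 1)*(l + 1)*(l + 4)*(l - 4)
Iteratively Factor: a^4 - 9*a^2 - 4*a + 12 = (a + 2)*(a^3 - 2*a^2 - 5*a + 6) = (a - 1)*(a + 2)*(a^2 - a - 6) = (a - 1)*(a + 2)^2*(a - 3)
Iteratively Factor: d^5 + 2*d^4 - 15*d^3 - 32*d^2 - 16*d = (d + 4)*(d^4 - 2*d^3 - 7*d^2 - 4*d) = (d + 1)*(d + 4)*(d^3 - 3*d^2 - 4*d) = d*(d + 1)*(d + 4)*(d^2 - 3*d - 4) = d*(d + 1)^2*(d + 4)*(d - 4)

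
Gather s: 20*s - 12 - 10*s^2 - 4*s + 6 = -10*s^2 + 16*s - 6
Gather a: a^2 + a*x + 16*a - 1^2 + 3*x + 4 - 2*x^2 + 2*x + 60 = a^2 + a*(x + 16) - 2*x^2 + 5*x + 63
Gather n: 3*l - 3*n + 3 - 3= 3*l - 3*n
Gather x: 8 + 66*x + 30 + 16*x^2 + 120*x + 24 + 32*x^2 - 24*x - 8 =48*x^2 + 162*x + 54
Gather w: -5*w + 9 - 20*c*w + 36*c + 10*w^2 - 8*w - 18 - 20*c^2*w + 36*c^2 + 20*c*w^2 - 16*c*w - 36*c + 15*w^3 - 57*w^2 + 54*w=36*c^2 + 15*w^3 + w^2*(20*c - 47) + w*(-20*c^2 - 36*c + 41) - 9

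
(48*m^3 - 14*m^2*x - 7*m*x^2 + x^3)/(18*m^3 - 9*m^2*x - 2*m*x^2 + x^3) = (-8*m + x)/(-3*m + x)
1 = 1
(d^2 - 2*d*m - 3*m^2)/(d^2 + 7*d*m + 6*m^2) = (d - 3*m)/(d + 6*m)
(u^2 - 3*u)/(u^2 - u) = (u - 3)/(u - 1)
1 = 1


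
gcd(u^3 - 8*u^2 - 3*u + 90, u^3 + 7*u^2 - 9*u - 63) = u + 3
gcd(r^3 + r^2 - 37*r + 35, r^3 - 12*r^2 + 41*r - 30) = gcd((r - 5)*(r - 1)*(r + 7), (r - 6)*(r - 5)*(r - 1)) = r^2 - 6*r + 5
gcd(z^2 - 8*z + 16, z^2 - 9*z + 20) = z - 4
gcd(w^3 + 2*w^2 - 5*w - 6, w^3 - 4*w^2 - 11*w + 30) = w^2 + w - 6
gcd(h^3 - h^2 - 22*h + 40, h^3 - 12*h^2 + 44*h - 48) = h^2 - 6*h + 8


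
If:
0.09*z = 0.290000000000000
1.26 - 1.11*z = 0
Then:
No Solution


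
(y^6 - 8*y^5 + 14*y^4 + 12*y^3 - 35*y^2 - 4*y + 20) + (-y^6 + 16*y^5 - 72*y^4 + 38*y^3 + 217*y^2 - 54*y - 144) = 8*y^5 - 58*y^4 + 50*y^3 + 182*y^2 - 58*y - 124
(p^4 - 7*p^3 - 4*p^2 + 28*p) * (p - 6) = p^5 - 13*p^4 + 38*p^3 + 52*p^2 - 168*p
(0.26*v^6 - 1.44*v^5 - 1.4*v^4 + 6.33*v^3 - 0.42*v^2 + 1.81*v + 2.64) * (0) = 0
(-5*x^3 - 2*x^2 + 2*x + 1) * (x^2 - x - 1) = -5*x^5 + 3*x^4 + 9*x^3 + x^2 - 3*x - 1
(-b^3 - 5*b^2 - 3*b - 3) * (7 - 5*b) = 5*b^4 + 18*b^3 - 20*b^2 - 6*b - 21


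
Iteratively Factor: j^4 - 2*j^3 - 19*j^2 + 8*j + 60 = (j - 2)*(j^3 - 19*j - 30) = (j - 2)*(j + 2)*(j^2 - 2*j - 15) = (j - 2)*(j + 2)*(j + 3)*(j - 5)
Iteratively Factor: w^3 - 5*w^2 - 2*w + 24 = (w - 4)*(w^2 - w - 6) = (w - 4)*(w + 2)*(w - 3)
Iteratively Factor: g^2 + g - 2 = (g + 2)*(g - 1)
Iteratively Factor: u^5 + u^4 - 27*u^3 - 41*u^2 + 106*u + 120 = (u - 5)*(u^4 + 6*u^3 + 3*u^2 - 26*u - 24) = (u - 5)*(u - 2)*(u^3 + 8*u^2 + 19*u + 12) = (u - 5)*(u - 2)*(u + 3)*(u^2 + 5*u + 4) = (u - 5)*(u - 2)*(u + 1)*(u + 3)*(u + 4)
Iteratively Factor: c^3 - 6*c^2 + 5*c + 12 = (c + 1)*(c^2 - 7*c + 12) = (c - 3)*(c + 1)*(c - 4)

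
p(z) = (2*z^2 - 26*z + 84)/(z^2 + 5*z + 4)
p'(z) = (-2*z - 5)*(2*z^2 - 26*z + 84)/(z^2 + 5*z + 4)^2 + (4*z - 26)/(z^2 + 5*z + 4)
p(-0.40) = 43.85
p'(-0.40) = -98.05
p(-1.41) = -117.37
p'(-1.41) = -211.16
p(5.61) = 0.02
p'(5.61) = -0.06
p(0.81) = 7.38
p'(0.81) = -8.23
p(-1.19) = -220.59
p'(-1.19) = -1024.88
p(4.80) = 0.10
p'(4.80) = -0.16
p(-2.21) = -69.82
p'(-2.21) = -2.61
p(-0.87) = 265.75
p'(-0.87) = -2201.59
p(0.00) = 21.00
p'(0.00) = -32.75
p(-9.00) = 12.00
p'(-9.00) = 2.35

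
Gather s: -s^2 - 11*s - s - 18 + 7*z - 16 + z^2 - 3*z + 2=-s^2 - 12*s + z^2 + 4*z - 32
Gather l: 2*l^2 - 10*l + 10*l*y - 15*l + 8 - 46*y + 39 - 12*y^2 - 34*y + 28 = 2*l^2 + l*(10*y - 25) - 12*y^2 - 80*y + 75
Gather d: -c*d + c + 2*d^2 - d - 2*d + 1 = c + 2*d^2 + d*(-c - 3) + 1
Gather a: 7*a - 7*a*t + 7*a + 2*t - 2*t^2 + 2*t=a*(14 - 7*t) - 2*t^2 + 4*t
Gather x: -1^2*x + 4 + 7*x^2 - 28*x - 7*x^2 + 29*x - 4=0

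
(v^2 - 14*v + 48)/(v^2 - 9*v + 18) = (v - 8)/(v - 3)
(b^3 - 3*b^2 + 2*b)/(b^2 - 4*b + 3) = b*(b - 2)/(b - 3)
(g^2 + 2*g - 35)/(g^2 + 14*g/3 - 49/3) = 3*(g - 5)/(3*g - 7)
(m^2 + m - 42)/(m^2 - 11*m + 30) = (m + 7)/(m - 5)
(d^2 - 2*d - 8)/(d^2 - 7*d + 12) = (d + 2)/(d - 3)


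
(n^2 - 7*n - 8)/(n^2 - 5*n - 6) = (n - 8)/(n - 6)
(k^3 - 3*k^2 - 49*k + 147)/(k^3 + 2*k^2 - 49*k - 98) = (k - 3)/(k + 2)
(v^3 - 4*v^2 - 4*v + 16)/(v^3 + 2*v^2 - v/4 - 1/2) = 4*(v^2 - 6*v + 8)/(4*v^2 - 1)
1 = 1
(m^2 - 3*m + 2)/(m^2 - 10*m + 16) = (m - 1)/(m - 8)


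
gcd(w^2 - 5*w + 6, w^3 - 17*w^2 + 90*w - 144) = w - 3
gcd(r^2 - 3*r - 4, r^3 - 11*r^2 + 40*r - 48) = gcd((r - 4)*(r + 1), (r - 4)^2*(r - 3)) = r - 4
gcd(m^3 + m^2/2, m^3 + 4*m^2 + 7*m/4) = m^2 + m/2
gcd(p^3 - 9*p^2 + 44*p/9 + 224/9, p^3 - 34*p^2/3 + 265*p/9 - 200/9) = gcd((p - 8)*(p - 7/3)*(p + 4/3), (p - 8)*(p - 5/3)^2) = p - 8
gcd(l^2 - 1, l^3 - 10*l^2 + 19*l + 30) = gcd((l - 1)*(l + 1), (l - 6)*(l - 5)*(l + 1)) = l + 1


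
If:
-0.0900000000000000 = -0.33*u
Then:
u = 0.27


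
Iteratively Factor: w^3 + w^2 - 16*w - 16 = (w + 1)*(w^2 - 16) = (w + 1)*(w + 4)*(w - 4)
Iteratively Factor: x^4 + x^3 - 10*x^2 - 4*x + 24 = (x + 3)*(x^3 - 2*x^2 - 4*x + 8) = (x + 2)*(x + 3)*(x^2 - 4*x + 4) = (x - 2)*(x + 2)*(x + 3)*(x - 2)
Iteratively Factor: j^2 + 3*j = (j)*(j + 3)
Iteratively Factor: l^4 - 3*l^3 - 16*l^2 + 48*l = (l)*(l^3 - 3*l^2 - 16*l + 48) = l*(l - 4)*(l^2 + l - 12) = l*(l - 4)*(l - 3)*(l + 4)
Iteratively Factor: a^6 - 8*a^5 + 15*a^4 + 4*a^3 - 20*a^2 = (a + 1)*(a^5 - 9*a^4 + 24*a^3 - 20*a^2) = a*(a + 1)*(a^4 - 9*a^3 + 24*a^2 - 20*a) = a*(a - 2)*(a + 1)*(a^3 - 7*a^2 + 10*a) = a^2*(a - 2)*(a + 1)*(a^2 - 7*a + 10) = a^2*(a - 5)*(a - 2)*(a + 1)*(a - 2)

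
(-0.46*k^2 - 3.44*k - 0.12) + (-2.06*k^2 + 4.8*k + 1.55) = -2.52*k^2 + 1.36*k + 1.43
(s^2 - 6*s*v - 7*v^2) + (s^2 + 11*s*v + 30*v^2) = 2*s^2 + 5*s*v + 23*v^2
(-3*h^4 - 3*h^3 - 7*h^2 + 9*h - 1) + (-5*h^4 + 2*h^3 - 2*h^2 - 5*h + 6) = -8*h^4 - h^3 - 9*h^2 + 4*h + 5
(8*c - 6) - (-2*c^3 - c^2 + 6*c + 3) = 2*c^3 + c^2 + 2*c - 9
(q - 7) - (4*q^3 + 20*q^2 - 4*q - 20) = -4*q^3 - 20*q^2 + 5*q + 13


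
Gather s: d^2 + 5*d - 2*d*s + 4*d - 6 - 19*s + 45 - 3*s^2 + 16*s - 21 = d^2 + 9*d - 3*s^2 + s*(-2*d - 3) + 18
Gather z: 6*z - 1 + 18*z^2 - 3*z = 18*z^2 + 3*z - 1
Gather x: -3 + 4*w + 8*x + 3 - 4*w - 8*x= 0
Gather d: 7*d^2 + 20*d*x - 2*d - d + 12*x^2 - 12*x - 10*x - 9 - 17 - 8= 7*d^2 + d*(20*x - 3) + 12*x^2 - 22*x - 34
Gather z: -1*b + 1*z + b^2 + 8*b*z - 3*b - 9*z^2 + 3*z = b^2 - 4*b - 9*z^2 + z*(8*b + 4)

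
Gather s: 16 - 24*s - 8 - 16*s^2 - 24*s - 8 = -16*s^2 - 48*s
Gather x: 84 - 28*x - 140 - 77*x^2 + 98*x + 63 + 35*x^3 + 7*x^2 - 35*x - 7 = 35*x^3 - 70*x^2 + 35*x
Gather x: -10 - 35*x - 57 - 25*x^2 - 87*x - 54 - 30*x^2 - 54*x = -55*x^2 - 176*x - 121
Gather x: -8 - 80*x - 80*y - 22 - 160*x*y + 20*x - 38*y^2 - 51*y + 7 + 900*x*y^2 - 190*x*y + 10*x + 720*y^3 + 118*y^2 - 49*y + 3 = x*(900*y^2 - 350*y - 50) + 720*y^3 + 80*y^2 - 180*y - 20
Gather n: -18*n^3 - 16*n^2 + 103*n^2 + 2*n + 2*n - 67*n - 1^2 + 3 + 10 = -18*n^3 + 87*n^2 - 63*n + 12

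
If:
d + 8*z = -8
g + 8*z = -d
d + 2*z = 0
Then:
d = 8/3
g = 8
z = -4/3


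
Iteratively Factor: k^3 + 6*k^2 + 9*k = (k)*(k^2 + 6*k + 9) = k*(k + 3)*(k + 3)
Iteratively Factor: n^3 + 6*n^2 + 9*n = (n + 3)*(n^2 + 3*n) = (n + 3)^2*(n)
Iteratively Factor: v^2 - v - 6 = (v + 2)*(v - 3)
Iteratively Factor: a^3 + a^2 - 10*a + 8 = (a - 1)*(a^2 + 2*a - 8) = (a - 2)*(a - 1)*(a + 4)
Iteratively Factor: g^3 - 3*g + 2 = (g + 2)*(g^2 - 2*g + 1) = (g - 1)*(g + 2)*(g - 1)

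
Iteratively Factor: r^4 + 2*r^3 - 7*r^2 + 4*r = (r - 1)*(r^3 + 3*r^2 - 4*r) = r*(r - 1)*(r^2 + 3*r - 4) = r*(r - 1)^2*(r + 4)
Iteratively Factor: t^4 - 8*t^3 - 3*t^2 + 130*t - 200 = (t - 5)*(t^3 - 3*t^2 - 18*t + 40) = (t - 5)*(t + 4)*(t^2 - 7*t + 10) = (t - 5)^2*(t + 4)*(t - 2)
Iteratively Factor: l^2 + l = (l)*(l + 1)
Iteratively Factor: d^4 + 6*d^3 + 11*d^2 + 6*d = (d)*(d^3 + 6*d^2 + 11*d + 6) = d*(d + 2)*(d^2 + 4*d + 3) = d*(d + 2)*(d + 3)*(d + 1)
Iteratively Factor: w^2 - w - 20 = (w + 4)*(w - 5)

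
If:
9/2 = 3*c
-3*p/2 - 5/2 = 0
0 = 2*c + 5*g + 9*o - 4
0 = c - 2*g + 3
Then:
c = 3/2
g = 9/4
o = -41/36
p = -5/3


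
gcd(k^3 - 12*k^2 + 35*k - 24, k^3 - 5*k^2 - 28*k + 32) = k^2 - 9*k + 8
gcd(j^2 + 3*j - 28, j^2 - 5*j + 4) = j - 4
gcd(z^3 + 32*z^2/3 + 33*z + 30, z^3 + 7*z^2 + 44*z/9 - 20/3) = z^2 + 23*z/3 + 10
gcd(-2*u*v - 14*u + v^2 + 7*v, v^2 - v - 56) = v + 7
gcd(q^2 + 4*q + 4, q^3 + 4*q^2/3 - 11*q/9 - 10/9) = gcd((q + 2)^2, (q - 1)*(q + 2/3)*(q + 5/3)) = 1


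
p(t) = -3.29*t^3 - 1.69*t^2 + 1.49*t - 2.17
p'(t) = -9.87*t^2 - 3.38*t + 1.49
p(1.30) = -10.32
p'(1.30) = -19.58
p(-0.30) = -2.68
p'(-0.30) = 1.62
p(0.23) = -1.96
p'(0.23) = 0.19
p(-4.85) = 326.19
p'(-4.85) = -214.28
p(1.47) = -14.08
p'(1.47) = -24.81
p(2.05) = -34.56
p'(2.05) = -46.92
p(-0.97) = -2.20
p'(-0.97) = -4.52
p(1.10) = -6.95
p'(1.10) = -14.17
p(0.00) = -2.17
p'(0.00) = 1.49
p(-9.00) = 2245.94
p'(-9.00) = -767.56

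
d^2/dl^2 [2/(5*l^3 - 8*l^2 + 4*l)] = 4*(l*(8 - 15*l)*(5*l^2 - 8*l + 4) + (15*l^2 - 16*l + 4)^2)/(l^3*(5*l^2 - 8*l + 4)^3)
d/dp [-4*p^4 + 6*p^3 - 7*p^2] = 2*p*(-8*p^2 + 9*p - 7)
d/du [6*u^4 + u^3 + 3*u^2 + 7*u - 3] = 24*u^3 + 3*u^2 + 6*u + 7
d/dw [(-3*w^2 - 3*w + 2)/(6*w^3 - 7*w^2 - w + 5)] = (18*w^4 + 36*w^3 - 54*w^2 - 2*w - 13)/(36*w^6 - 84*w^5 + 37*w^4 + 74*w^3 - 69*w^2 - 10*w + 25)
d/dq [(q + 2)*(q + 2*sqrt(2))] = 2*q + 2 + 2*sqrt(2)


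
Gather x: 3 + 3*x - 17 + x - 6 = 4*x - 20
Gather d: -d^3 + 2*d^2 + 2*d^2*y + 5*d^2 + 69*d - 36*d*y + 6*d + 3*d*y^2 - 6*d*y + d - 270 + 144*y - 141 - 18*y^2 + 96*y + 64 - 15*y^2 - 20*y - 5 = -d^3 + d^2*(2*y + 7) + d*(3*y^2 - 42*y + 76) - 33*y^2 + 220*y - 352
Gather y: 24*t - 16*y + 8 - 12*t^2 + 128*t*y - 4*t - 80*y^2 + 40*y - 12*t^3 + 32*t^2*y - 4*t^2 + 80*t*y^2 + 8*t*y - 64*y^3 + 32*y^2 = -12*t^3 - 16*t^2 + 20*t - 64*y^3 + y^2*(80*t - 48) + y*(32*t^2 + 136*t + 24) + 8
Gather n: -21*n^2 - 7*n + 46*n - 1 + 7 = -21*n^2 + 39*n + 6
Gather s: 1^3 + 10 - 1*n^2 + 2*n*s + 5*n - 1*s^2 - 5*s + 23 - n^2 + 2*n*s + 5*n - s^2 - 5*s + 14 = -2*n^2 + 10*n - 2*s^2 + s*(4*n - 10) + 48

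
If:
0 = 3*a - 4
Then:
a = 4/3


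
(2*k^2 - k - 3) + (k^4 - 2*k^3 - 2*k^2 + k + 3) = k^4 - 2*k^3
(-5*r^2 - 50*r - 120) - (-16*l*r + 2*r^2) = 16*l*r - 7*r^2 - 50*r - 120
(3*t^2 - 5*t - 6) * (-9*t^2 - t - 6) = -27*t^4 + 42*t^3 + 41*t^2 + 36*t + 36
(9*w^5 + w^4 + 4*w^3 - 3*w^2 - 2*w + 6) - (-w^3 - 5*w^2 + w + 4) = 9*w^5 + w^4 + 5*w^3 + 2*w^2 - 3*w + 2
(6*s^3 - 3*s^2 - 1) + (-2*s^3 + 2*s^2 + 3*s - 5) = 4*s^3 - s^2 + 3*s - 6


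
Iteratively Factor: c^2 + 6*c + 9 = (c + 3)*(c + 3)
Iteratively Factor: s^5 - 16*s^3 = (s + 4)*(s^4 - 4*s^3) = s*(s + 4)*(s^3 - 4*s^2) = s^2*(s + 4)*(s^2 - 4*s) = s^3*(s + 4)*(s - 4)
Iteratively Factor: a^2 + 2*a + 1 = (a + 1)*(a + 1)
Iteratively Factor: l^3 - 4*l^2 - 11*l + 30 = (l - 2)*(l^2 - 2*l - 15) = (l - 5)*(l - 2)*(l + 3)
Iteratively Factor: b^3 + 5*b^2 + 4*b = (b + 1)*(b^2 + 4*b) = b*(b + 1)*(b + 4)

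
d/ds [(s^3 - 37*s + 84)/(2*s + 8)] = (s^3 + 6*s^2 - 116)/(s^2 + 8*s + 16)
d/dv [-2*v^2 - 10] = -4*v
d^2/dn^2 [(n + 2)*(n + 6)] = 2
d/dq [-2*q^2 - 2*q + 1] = -4*q - 2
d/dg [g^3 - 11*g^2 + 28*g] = 3*g^2 - 22*g + 28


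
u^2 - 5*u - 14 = (u - 7)*(u + 2)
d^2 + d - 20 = (d - 4)*(d + 5)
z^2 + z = z*(z + 1)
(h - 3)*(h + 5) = h^2 + 2*h - 15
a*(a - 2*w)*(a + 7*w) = a^3 + 5*a^2*w - 14*a*w^2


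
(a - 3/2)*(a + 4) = a^2 + 5*a/2 - 6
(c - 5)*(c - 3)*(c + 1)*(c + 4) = c^4 - 3*c^3 - 21*c^2 + 43*c + 60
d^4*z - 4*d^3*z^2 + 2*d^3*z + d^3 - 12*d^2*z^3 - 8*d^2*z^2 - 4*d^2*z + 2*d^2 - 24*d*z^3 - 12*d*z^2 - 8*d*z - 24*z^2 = (d + 2)*(d - 6*z)*(d + 2*z)*(d*z + 1)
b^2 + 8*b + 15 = (b + 3)*(b + 5)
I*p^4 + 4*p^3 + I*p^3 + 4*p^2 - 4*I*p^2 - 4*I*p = p*(p - 2*I)^2*(I*p + I)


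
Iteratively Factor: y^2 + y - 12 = (y - 3)*(y + 4)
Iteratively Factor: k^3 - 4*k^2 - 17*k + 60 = (k - 5)*(k^2 + k - 12) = (k - 5)*(k - 3)*(k + 4)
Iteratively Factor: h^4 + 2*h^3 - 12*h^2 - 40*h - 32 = (h - 4)*(h^3 + 6*h^2 + 12*h + 8) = (h - 4)*(h + 2)*(h^2 + 4*h + 4) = (h - 4)*(h + 2)^2*(h + 2)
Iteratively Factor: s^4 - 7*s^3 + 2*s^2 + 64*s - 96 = (s - 2)*(s^3 - 5*s^2 - 8*s + 48) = (s - 4)*(s - 2)*(s^2 - s - 12) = (s - 4)*(s - 2)*(s + 3)*(s - 4)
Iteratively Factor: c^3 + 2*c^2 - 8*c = (c)*(c^2 + 2*c - 8) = c*(c - 2)*(c + 4)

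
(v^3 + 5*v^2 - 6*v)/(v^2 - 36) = v*(v - 1)/(v - 6)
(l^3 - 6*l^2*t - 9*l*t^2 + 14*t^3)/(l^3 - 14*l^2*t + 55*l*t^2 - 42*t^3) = (-l - 2*t)/(-l + 6*t)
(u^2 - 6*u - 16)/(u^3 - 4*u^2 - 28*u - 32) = 1/(u + 2)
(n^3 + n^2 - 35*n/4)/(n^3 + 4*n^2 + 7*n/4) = (2*n - 5)/(2*n + 1)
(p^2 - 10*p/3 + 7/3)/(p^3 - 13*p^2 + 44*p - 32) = (p - 7/3)/(p^2 - 12*p + 32)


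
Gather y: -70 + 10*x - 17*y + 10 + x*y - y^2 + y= 10*x - y^2 + y*(x - 16) - 60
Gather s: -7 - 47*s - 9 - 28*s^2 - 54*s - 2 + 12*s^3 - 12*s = 12*s^3 - 28*s^2 - 113*s - 18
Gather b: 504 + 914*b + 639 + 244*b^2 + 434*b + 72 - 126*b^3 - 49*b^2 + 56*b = -126*b^3 + 195*b^2 + 1404*b + 1215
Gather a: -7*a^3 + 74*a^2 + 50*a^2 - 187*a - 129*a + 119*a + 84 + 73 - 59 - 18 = -7*a^3 + 124*a^2 - 197*a + 80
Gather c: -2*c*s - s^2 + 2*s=-2*c*s - s^2 + 2*s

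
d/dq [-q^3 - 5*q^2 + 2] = q*(-3*q - 10)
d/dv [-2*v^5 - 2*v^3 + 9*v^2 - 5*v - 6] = -10*v^4 - 6*v^2 + 18*v - 5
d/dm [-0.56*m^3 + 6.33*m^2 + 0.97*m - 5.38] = -1.68*m^2 + 12.66*m + 0.97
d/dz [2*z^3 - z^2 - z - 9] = 6*z^2 - 2*z - 1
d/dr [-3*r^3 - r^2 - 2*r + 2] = -9*r^2 - 2*r - 2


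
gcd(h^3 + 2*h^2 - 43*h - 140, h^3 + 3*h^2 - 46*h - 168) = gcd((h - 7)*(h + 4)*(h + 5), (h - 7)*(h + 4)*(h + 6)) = h^2 - 3*h - 28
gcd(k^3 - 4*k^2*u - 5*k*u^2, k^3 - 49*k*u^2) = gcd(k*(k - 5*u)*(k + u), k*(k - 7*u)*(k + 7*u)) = k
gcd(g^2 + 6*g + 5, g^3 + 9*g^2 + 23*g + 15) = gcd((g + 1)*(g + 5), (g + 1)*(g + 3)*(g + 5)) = g^2 + 6*g + 5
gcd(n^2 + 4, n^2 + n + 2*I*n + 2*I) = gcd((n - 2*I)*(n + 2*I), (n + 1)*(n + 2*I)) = n + 2*I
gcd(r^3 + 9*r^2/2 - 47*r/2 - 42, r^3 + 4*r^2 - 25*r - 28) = r^2 + 3*r - 28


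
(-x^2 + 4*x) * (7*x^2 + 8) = -7*x^4 + 28*x^3 - 8*x^2 + 32*x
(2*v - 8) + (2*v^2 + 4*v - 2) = 2*v^2 + 6*v - 10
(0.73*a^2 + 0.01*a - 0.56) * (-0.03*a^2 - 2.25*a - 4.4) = -0.0219*a^4 - 1.6428*a^3 - 3.2177*a^2 + 1.216*a + 2.464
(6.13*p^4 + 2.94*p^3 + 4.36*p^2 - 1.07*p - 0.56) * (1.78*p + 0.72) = 10.9114*p^5 + 9.6468*p^4 + 9.8776*p^3 + 1.2346*p^2 - 1.7672*p - 0.4032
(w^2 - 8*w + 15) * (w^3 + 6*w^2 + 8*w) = w^5 - 2*w^4 - 25*w^3 + 26*w^2 + 120*w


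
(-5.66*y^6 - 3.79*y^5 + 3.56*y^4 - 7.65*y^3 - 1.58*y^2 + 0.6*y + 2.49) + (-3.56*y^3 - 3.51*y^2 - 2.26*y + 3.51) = -5.66*y^6 - 3.79*y^5 + 3.56*y^4 - 11.21*y^3 - 5.09*y^2 - 1.66*y + 6.0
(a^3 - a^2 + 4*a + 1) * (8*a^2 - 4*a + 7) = 8*a^5 - 12*a^4 + 43*a^3 - 15*a^2 + 24*a + 7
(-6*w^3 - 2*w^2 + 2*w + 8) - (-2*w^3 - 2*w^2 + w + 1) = -4*w^3 + w + 7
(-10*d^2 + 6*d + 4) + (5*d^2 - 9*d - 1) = -5*d^2 - 3*d + 3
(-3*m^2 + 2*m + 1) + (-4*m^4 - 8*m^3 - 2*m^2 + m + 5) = -4*m^4 - 8*m^3 - 5*m^2 + 3*m + 6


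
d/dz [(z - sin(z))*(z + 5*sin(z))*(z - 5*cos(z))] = (z - sin(z))*(z + 5*sin(z))*(5*sin(z) + 1) + (z - sin(z))*(z - 5*cos(z))*(5*cos(z) + 1) - (z + 5*sin(z))*(z - 5*cos(z))*(cos(z) - 1)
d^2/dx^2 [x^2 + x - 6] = 2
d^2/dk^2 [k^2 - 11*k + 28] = 2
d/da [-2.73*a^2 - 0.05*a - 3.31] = -5.46*a - 0.05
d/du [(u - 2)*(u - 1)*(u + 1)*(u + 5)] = 4*u^3 + 9*u^2 - 22*u - 3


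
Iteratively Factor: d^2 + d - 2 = (d + 2)*(d - 1)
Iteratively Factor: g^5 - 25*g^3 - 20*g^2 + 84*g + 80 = (g + 1)*(g^4 - g^3 - 24*g^2 + 4*g + 80) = (g + 1)*(g + 2)*(g^3 - 3*g^2 - 18*g + 40) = (g + 1)*(g + 2)*(g + 4)*(g^2 - 7*g + 10) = (g - 2)*(g + 1)*(g + 2)*(g + 4)*(g - 5)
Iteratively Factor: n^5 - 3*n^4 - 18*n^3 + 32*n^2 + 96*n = (n - 4)*(n^4 + n^3 - 14*n^2 - 24*n) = n*(n - 4)*(n^3 + n^2 - 14*n - 24) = n*(n - 4)*(n + 2)*(n^2 - n - 12) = n*(n - 4)^2*(n + 2)*(n + 3)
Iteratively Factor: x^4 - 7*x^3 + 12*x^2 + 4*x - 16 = (x - 2)*(x^3 - 5*x^2 + 2*x + 8) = (x - 4)*(x - 2)*(x^2 - x - 2) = (x - 4)*(x - 2)^2*(x + 1)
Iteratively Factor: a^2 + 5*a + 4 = (a + 4)*(a + 1)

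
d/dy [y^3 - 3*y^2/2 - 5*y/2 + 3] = 3*y^2 - 3*y - 5/2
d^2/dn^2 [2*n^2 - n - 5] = 4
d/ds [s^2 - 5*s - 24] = 2*s - 5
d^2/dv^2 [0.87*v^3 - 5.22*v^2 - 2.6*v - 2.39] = 5.22*v - 10.44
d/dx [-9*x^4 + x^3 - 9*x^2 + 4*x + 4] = -36*x^3 + 3*x^2 - 18*x + 4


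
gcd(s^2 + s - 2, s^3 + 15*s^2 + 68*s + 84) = s + 2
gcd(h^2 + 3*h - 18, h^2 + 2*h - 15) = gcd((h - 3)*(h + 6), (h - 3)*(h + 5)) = h - 3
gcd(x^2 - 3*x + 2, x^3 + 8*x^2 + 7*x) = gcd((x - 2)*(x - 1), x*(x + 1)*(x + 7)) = 1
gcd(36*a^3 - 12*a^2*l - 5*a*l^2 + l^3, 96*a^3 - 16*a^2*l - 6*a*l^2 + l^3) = 6*a - l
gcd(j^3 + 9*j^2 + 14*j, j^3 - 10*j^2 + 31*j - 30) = 1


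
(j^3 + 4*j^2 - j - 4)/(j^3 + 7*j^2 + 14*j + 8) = (j - 1)/(j + 2)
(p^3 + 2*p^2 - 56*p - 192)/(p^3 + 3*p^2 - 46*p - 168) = (p - 8)/(p - 7)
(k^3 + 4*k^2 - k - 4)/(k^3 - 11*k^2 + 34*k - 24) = (k^2 + 5*k + 4)/(k^2 - 10*k + 24)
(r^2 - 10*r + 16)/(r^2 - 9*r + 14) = (r - 8)/(r - 7)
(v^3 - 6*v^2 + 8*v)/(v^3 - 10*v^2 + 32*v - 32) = v/(v - 4)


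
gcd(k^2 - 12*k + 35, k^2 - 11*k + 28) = k - 7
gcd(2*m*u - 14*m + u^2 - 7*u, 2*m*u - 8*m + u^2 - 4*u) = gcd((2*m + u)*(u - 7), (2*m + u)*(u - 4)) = 2*m + u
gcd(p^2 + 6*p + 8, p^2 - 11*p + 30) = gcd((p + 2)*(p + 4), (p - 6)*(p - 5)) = 1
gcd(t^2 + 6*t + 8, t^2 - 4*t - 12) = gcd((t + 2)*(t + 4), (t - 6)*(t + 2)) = t + 2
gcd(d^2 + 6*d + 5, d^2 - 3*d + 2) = 1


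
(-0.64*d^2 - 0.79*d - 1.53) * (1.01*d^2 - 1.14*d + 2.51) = -0.6464*d^4 - 0.0683000000000001*d^3 - 2.2511*d^2 - 0.2387*d - 3.8403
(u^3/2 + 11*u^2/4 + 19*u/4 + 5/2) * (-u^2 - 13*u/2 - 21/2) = -u^5/2 - 6*u^4 - 223*u^3/8 - 249*u^2/4 - 529*u/8 - 105/4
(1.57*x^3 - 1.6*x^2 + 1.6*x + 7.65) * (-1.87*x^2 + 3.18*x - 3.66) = -2.9359*x^5 + 7.9846*x^4 - 13.8262*x^3 - 3.3615*x^2 + 18.471*x - 27.999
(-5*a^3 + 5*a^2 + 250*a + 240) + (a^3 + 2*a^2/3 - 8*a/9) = -4*a^3 + 17*a^2/3 + 2242*a/9 + 240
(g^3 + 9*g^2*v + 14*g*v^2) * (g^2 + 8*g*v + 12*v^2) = g^5 + 17*g^4*v + 98*g^3*v^2 + 220*g^2*v^3 + 168*g*v^4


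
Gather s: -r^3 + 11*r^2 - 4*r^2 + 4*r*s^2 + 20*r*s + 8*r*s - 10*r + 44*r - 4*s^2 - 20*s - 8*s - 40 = -r^3 + 7*r^2 + 34*r + s^2*(4*r - 4) + s*(28*r - 28) - 40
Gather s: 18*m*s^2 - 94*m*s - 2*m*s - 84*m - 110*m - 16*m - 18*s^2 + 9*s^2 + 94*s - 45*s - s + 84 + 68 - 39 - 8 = -210*m + s^2*(18*m - 9) + s*(48 - 96*m) + 105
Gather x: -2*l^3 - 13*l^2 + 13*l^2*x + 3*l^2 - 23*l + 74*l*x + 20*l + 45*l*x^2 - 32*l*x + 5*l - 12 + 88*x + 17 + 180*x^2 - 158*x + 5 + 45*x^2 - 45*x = -2*l^3 - 10*l^2 + 2*l + x^2*(45*l + 225) + x*(13*l^2 + 42*l - 115) + 10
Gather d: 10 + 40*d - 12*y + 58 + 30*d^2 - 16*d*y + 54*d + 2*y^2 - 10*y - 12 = 30*d^2 + d*(94 - 16*y) + 2*y^2 - 22*y + 56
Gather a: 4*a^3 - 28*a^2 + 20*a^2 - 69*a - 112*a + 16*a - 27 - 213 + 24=4*a^3 - 8*a^2 - 165*a - 216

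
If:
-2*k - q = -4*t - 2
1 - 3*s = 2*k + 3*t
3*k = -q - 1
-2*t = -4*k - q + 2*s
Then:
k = 5/7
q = -22/7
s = 11/14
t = -13/14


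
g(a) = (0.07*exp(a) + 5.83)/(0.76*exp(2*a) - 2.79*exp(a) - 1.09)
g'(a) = (0.07*exp(a) + 5.83)*(-1.52*exp(2*a) + 2.79*exp(a))/(0.76*exp(2*a) - 2.79*exp(a) - 1.09)^2 + 0.07*exp(a)/(0.76*exp(2*a) - 2.79*exp(a) - 1.09)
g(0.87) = -1.75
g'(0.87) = -1.07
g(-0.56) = -2.41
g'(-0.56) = 1.07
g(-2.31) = -4.29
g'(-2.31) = 0.82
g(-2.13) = -4.14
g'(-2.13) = 0.90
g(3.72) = 0.01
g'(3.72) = -0.01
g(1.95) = 0.38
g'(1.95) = -1.21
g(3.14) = 0.02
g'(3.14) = -0.04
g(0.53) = -1.64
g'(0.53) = 0.13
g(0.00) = -1.89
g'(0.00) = 0.75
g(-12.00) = -5.35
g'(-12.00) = 0.00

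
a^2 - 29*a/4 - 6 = (a - 8)*(a + 3/4)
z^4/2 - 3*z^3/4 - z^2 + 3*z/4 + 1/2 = (z/2 + 1/4)*(z - 2)*(z - 1)*(z + 1)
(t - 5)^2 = t^2 - 10*t + 25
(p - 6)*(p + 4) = p^2 - 2*p - 24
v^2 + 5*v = v*(v + 5)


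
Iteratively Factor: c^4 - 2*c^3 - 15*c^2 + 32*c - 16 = (c - 4)*(c^3 + 2*c^2 - 7*c + 4) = (c - 4)*(c + 4)*(c^2 - 2*c + 1) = (c - 4)*(c - 1)*(c + 4)*(c - 1)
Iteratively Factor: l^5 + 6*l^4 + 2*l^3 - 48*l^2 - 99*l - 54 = (l + 3)*(l^4 + 3*l^3 - 7*l^2 - 27*l - 18) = (l - 3)*(l + 3)*(l^3 + 6*l^2 + 11*l + 6) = (l - 3)*(l + 2)*(l + 3)*(l^2 + 4*l + 3) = (l - 3)*(l + 1)*(l + 2)*(l + 3)*(l + 3)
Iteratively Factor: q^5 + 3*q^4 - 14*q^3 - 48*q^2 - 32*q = (q - 4)*(q^4 + 7*q^3 + 14*q^2 + 8*q) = (q - 4)*(q + 4)*(q^3 + 3*q^2 + 2*q) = (q - 4)*(q + 2)*(q + 4)*(q^2 + q) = q*(q - 4)*(q + 2)*(q + 4)*(q + 1)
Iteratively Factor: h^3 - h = (h + 1)*(h^2 - h) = (h - 1)*(h + 1)*(h)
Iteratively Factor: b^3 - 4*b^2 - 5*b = (b + 1)*(b^2 - 5*b) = (b - 5)*(b + 1)*(b)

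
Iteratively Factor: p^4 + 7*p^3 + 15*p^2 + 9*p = (p + 1)*(p^3 + 6*p^2 + 9*p) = (p + 1)*(p + 3)*(p^2 + 3*p) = (p + 1)*(p + 3)^2*(p)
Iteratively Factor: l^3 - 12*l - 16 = (l + 2)*(l^2 - 2*l - 8) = (l + 2)^2*(l - 4)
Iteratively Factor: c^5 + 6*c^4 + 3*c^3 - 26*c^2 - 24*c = (c + 4)*(c^4 + 2*c^3 - 5*c^2 - 6*c) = c*(c + 4)*(c^3 + 2*c^2 - 5*c - 6) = c*(c + 1)*(c + 4)*(c^2 + c - 6) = c*(c + 1)*(c + 3)*(c + 4)*(c - 2)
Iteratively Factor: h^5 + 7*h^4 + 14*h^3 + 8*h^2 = (h)*(h^4 + 7*h^3 + 14*h^2 + 8*h) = h*(h + 4)*(h^3 + 3*h^2 + 2*h) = h*(h + 2)*(h + 4)*(h^2 + h) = h^2*(h + 2)*(h + 4)*(h + 1)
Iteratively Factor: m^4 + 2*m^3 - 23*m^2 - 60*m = (m - 5)*(m^3 + 7*m^2 + 12*m) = m*(m - 5)*(m^2 + 7*m + 12) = m*(m - 5)*(m + 3)*(m + 4)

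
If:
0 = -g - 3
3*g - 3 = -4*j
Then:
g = -3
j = 3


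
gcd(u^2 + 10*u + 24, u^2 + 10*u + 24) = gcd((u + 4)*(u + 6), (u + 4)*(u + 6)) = u^2 + 10*u + 24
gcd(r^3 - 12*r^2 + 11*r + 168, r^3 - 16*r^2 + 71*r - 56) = r^2 - 15*r + 56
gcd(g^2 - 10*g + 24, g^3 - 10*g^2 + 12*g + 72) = g - 6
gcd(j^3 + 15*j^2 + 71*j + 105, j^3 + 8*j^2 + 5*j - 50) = j + 5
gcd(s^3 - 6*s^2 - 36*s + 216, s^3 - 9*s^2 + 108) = s^2 - 12*s + 36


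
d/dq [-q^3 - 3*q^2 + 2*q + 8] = -3*q^2 - 6*q + 2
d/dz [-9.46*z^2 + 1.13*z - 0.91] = 1.13 - 18.92*z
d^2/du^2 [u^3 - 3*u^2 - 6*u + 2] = 6*u - 6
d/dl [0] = 0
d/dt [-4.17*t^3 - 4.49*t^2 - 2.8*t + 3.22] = -12.51*t^2 - 8.98*t - 2.8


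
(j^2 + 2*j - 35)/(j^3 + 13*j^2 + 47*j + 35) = (j - 5)/(j^2 + 6*j + 5)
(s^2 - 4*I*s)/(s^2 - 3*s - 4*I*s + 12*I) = s/(s - 3)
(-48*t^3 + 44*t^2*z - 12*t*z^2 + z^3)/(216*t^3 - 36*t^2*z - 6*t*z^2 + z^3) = (8*t^2 - 6*t*z + z^2)/(-36*t^2 + z^2)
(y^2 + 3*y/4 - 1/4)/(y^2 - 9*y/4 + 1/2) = (y + 1)/(y - 2)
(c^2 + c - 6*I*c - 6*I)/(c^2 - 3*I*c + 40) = (c^2 + c - 6*I*c - 6*I)/(c^2 - 3*I*c + 40)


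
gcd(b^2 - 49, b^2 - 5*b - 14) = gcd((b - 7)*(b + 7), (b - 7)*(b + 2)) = b - 7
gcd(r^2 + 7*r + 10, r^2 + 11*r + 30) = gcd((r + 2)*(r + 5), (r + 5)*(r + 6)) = r + 5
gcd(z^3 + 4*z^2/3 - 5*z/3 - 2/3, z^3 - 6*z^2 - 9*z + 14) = z^2 + z - 2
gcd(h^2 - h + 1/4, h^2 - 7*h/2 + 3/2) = h - 1/2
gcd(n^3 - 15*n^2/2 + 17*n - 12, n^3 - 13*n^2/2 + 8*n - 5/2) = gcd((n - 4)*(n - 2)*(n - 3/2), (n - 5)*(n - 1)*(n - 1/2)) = 1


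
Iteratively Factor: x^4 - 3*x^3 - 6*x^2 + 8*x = (x - 1)*(x^3 - 2*x^2 - 8*x) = (x - 1)*(x + 2)*(x^2 - 4*x) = (x - 4)*(x - 1)*(x + 2)*(x)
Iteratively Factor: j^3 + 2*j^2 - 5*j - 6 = (j - 2)*(j^2 + 4*j + 3) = (j - 2)*(j + 3)*(j + 1)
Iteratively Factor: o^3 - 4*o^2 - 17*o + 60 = (o - 5)*(o^2 + o - 12) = (o - 5)*(o - 3)*(o + 4)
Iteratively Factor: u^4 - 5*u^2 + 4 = (u - 2)*(u^3 + 2*u^2 - u - 2) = (u - 2)*(u - 1)*(u^2 + 3*u + 2) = (u - 2)*(u - 1)*(u + 2)*(u + 1)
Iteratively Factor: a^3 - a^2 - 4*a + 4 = (a - 2)*(a^2 + a - 2) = (a - 2)*(a - 1)*(a + 2)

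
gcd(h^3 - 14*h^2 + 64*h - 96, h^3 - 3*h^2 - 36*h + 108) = h - 6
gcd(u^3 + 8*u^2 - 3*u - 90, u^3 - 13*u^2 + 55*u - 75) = u - 3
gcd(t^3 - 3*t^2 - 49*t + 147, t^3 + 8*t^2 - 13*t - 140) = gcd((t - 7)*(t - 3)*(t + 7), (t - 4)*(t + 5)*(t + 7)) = t + 7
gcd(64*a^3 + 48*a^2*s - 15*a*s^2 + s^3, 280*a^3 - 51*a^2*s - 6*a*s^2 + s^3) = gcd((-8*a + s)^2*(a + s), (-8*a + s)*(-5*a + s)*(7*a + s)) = -8*a + s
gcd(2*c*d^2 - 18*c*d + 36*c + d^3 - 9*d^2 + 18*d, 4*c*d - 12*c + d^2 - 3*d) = d - 3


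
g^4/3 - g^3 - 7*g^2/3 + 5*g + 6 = (g/3 + 1/3)*(g - 3)^2*(g + 2)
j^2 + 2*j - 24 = (j - 4)*(j + 6)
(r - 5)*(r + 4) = r^2 - r - 20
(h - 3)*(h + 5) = h^2 + 2*h - 15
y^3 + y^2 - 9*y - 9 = (y - 3)*(y + 1)*(y + 3)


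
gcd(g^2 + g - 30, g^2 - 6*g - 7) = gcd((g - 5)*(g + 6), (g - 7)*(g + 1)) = 1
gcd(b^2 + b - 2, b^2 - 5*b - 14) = b + 2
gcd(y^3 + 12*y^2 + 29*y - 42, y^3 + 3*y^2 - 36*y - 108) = y + 6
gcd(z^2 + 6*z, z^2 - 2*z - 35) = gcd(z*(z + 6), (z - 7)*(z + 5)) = 1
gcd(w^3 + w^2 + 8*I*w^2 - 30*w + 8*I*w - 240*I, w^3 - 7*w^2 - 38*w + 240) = w^2 + w - 30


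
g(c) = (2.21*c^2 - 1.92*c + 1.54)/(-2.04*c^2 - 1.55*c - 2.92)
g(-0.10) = -0.63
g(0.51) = -0.27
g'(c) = (4.08*c + 1.55)*(2.21*c^2 - 1.92*c + 1.54)/(-2.04*c^2 - 1.55*c - 2.92)^2 + (4.42*c - 1.92)/(-2.04*c^2 - 1.55*c - 2.92)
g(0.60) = -0.26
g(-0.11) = -0.64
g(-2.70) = -1.68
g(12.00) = -0.94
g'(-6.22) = -0.05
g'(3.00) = -0.12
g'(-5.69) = -0.05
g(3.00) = -0.60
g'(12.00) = -0.01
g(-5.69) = -1.40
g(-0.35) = -0.94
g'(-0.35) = 1.36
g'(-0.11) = 1.12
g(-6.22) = -1.37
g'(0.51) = 0.15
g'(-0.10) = 1.11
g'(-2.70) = -0.15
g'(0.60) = 0.07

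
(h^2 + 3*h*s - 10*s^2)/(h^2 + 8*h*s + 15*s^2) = (h - 2*s)/(h + 3*s)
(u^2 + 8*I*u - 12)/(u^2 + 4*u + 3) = (u^2 + 8*I*u - 12)/(u^2 + 4*u + 3)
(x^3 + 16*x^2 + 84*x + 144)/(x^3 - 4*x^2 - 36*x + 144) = (x^2 + 10*x + 24)/(x^2 - 10*x + 24)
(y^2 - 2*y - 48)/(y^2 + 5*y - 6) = (y - 8)/(y - 1)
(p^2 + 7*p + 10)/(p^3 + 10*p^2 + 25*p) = (p + 2)/(p*(p + 5))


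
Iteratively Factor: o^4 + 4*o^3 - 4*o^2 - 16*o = (o + 2)*(o^3 + 2*o^2 - 8*o) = o*(o + 2)*(o^2 + 2*o - 8) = o*(o + 2)*(o + 4)*(o - 2)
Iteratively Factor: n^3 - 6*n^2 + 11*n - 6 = (n - 1)*(n^2 - 5*n + 6) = (n - 3)*(n - 1)*(n - 2)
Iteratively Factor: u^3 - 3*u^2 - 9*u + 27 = (u - 3)*(u^2 - 9) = (u - 3)^2*(u + 3)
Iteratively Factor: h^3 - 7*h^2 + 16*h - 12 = (h - 2)*(h^2 - 5*h + 6) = (h - 2)^2*(h - 3)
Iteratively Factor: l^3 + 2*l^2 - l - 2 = (l + 2)*(l^2 - 1) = (l + 1)*(l + 2)*(l - 1)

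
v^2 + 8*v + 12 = (v + 2)*(v + 6)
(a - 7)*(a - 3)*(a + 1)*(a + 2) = a^4 - 7*a^3 - 7*a^2 + 43*a + 42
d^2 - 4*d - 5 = (d - 5)*(d + 1)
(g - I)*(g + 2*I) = g^2 + I*g + 2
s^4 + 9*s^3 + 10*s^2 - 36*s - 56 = (s - 2)*(s + 2)^2*(s + 7)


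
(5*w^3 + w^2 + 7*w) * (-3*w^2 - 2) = -15*w^5 - 3*w^4 - 31*w^3 - 2*w^2 - 14*w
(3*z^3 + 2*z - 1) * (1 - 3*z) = -9*z^4 + 3*z^3 - 6*z^2 + 5*z - 1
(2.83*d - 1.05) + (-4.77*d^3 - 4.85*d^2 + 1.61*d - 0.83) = -4.77*d^3 - 4.85*d^2 + 4.44*d - 1.88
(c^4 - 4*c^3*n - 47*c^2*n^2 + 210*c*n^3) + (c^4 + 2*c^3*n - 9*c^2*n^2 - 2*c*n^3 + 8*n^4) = 2*c^4 - 2*c^3*n - 56*c^2*n^2 + 208*c*n^3 + 8*n^4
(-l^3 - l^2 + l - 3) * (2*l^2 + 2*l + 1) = -2*l^5 - 4*l^4 - l^3 - 5*l^2 - 5*l - 3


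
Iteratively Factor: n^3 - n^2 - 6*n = (n)*(n^2 - n - 6) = n*(n - 3)*(n + 2)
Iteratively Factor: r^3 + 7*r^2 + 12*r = (r + 4)*(r^2 + 3*r) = r*(r + 4)*(r + 3)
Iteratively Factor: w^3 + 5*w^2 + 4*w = (w)*(w^2 + 5*w + 4) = w*(w + 4)*(w + 1)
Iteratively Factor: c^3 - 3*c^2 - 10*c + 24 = (c - 2)*(c^2 - c - 12) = (c - 2)*(c + 3)*(c - 4)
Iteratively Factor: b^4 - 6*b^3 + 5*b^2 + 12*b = (b - 4)*(b^3 - 2*b^2 - 3*b) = b*(b - 4)*(b^2 - 2*b - 3) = b*(b - 4)*(b - 3)*(b + 1)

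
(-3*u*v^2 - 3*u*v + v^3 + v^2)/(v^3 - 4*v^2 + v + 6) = v*(-3*u + v)/(v^2 - 5*v + 6)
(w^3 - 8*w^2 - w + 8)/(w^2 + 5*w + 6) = (w^3 - 8*w^2 - w + 8)/(w^2 + 5*w + 6)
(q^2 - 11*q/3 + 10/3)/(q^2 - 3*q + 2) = (q - 5/3)/(q - 1)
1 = 1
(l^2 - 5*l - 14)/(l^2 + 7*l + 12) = (l^2 - 5*l - 14)/(l^2 + 7*l + 12)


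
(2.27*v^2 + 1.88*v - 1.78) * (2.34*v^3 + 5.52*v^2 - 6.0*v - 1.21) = 5.3118*v^5 + 16.9296*v^4 - 7.4076*v^3 - 23.8523*v^2 + 8.4052*v + 2.1538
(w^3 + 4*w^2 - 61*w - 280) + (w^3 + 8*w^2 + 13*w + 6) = 2*w^3 + 12*w^2 - 48*w - 274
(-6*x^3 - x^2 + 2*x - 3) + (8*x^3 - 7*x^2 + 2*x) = 2*x^3 - 8*x^2 + 4*x - 3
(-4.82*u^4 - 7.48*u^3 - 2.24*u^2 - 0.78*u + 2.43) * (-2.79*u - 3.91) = 13.4478*u^5 + 39.7154*u^4 + 35.4964*u^3 + 10.9346*u^2 - 3.7299*u - 9.5013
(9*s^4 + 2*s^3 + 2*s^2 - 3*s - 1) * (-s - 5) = -9*s^5 - 47*s^4 - 12*s^3 - 7*s^2 + 16*s + 5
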